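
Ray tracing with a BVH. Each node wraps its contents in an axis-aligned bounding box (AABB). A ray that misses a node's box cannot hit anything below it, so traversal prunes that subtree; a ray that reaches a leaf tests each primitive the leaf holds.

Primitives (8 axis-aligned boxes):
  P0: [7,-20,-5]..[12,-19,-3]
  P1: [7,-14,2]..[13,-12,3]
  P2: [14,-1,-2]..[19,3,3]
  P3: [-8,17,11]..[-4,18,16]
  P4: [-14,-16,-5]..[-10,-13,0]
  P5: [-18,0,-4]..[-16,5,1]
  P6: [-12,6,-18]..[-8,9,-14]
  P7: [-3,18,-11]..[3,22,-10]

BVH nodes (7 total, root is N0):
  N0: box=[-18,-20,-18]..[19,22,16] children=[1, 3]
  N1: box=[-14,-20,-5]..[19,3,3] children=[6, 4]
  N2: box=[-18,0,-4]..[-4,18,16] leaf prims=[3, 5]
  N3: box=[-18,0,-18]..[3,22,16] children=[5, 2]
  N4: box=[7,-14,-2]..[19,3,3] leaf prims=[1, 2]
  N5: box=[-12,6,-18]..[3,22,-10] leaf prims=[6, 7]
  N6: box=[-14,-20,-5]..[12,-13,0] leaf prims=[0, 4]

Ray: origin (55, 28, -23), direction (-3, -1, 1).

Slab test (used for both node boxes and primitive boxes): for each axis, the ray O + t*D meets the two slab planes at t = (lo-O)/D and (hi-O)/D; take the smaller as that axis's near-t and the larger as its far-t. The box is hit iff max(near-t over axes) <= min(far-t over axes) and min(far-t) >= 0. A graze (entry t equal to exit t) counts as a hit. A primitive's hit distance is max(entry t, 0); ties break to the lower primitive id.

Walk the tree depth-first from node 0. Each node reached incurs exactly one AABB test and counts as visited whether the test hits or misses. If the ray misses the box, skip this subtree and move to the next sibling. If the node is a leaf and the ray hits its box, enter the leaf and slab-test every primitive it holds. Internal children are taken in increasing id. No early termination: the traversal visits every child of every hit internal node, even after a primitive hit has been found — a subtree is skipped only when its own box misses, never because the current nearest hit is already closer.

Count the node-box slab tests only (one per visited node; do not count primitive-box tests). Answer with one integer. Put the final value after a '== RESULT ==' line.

Traverse from the root:
N0 x:[12,73/3] y:[6,48] z:[5,39] -> hit [12,73/3], descend [1, 3]
  N1 x:[12,23] y:[25,48] z:[18,26] -> miss, prune
  N3 x:[52/3,73/3] y:[6,28] z:[5,39] -> hit [52/3,73/3], descend [2, 5]
    N2 x:[59/3,73/3] y:[10,28] z:[19,39] -> hit [59/3,73/3] leaf, test {P3(miss), P5@t=71/3}
    N5 x:[52/3,67/3] y:[6,22] z:[5,13] -> miss, prune

Visited [0, 1, 3, 2, 5]. Tests: 5 box, 1 leaf. Nearest: P5.

== RESULT ==
5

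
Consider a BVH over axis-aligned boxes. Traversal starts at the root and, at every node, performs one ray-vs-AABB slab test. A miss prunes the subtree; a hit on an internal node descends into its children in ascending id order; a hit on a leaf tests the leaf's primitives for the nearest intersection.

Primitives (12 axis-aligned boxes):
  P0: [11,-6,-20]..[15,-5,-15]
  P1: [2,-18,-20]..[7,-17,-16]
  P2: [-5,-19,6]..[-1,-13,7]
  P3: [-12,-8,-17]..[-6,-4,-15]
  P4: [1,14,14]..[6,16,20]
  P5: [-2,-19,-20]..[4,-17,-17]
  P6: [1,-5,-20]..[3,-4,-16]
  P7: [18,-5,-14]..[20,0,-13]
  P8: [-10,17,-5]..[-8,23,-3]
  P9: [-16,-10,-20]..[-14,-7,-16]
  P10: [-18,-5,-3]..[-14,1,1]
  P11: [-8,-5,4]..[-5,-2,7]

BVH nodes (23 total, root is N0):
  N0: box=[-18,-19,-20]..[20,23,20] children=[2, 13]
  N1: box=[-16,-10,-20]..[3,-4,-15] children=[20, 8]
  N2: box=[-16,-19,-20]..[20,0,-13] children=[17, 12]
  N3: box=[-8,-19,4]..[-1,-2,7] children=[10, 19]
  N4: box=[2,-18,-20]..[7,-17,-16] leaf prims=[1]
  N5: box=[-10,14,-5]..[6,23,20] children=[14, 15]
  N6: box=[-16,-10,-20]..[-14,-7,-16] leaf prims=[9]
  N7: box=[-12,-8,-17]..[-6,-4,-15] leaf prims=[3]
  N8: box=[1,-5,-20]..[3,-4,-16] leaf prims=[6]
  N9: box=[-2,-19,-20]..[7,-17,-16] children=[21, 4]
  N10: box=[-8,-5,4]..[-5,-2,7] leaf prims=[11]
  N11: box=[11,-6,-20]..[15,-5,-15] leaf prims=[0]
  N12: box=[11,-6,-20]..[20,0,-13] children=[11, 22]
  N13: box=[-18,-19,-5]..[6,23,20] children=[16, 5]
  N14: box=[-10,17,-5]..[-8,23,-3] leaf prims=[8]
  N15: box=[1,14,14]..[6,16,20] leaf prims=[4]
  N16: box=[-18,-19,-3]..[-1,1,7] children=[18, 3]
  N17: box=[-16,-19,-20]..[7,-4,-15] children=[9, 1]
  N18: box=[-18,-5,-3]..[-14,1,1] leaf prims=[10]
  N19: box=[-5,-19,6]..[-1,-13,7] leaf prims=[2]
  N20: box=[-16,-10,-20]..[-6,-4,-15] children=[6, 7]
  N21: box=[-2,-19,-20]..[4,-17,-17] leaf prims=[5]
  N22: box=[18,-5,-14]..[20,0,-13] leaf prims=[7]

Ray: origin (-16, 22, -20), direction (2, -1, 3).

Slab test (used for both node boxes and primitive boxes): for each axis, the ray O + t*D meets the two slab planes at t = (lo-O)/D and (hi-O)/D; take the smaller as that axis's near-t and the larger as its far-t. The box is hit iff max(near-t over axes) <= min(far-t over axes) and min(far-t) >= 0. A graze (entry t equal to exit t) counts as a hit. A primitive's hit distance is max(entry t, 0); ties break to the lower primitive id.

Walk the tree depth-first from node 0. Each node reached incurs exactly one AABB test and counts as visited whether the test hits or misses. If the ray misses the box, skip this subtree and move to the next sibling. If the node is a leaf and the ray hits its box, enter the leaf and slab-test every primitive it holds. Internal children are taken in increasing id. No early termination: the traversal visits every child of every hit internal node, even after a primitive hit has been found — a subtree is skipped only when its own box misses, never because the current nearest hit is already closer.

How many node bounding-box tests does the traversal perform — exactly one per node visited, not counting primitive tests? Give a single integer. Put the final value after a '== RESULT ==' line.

Traverse from the root:
N0 x:[-1,18] y:[-1,41] z:[0,40/3] -> hit [0,40/3], descend [2, 13]
  N2 x:[0,18] y:[22,41] z:[0,7/3] -> miss, prune
  N13 x:[-1,11] y:[-1,41] z:[5,40/3] -> hit [5,11], descend [5, 16]
    N5 x:[3,11] y:[-1,8] z:[5,40/3] -> hit [5,8], descend [14, 15]
      N14 x:[3,4] y:[-1,5] z:[5,17/3] -> miss, prune
      N15 x:[17/2,11] y:[6,8] z:[34/3,40/3] -> miss, prune
    N16 x:[-1,15/2] y:[21,41] z:[17/3,9] -> miss, prune

order=[0, 2, 13, 5, 14, 15, 16]  |boxes|=7  |leaves|=0  hit=miss

== RESULT ==
7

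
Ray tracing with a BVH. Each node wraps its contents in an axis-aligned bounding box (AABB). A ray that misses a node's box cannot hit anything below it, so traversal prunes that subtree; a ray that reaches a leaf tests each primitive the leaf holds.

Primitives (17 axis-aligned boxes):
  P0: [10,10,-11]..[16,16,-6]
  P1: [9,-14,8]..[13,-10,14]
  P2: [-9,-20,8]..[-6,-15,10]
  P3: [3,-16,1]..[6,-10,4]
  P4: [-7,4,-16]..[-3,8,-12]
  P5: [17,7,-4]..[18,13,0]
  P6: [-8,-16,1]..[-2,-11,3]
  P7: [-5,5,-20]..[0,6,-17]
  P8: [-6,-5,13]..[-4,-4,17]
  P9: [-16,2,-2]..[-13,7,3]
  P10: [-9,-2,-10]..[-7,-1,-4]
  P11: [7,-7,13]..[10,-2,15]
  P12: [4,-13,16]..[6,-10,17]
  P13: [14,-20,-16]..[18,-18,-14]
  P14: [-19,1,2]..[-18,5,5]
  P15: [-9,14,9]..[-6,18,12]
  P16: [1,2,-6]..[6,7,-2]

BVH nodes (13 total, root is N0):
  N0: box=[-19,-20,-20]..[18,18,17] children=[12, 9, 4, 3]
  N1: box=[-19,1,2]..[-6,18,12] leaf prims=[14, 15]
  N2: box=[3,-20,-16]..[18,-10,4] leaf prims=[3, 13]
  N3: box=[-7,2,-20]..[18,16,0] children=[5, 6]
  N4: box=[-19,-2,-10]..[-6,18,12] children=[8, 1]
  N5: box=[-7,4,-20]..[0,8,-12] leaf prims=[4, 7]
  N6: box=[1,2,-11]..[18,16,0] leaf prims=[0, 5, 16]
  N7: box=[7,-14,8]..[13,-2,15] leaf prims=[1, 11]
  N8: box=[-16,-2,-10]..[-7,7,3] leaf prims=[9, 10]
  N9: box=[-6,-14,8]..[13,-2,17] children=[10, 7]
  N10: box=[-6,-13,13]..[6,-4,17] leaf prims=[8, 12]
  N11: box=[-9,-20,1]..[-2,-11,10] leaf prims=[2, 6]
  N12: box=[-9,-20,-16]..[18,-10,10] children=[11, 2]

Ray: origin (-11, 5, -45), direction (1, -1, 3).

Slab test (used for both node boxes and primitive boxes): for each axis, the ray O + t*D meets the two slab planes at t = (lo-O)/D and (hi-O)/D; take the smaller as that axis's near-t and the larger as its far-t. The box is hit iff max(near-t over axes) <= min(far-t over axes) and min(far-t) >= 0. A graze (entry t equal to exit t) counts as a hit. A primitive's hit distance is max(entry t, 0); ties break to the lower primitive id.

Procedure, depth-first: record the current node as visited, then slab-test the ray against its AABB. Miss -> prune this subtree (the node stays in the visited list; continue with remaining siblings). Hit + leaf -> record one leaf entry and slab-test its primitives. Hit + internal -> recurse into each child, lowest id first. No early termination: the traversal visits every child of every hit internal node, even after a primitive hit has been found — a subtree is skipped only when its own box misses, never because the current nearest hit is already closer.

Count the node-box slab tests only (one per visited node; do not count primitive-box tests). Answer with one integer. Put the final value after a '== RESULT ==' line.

Trace the traversal:
N0 x:[-8,29] y:[-13,25] z:[25/3,62/3] -> hit [25/3,62/3], descend [3, 4, 9, 12]
  N3 x:[4,29] y:[-11,3] z:[25/3,15] -> miss, prune
  N4 x:[-8,5] y:[-13,7] z:[35/3,19] -> miss, prune
  N9 x:[5,24] y:[7,19] z:[53/3,62/3] -> hit [53/3,19], descend [7, 10]
    N7 x:[18,24] y:[7,19] z:[53/3,20] -> hit [18,19] leaf, test {P1(miss), P11(miss)}
    N10 x:[5,17] y:[9,18] z:[58/3,62/3] -> miss, prune
  N12 x:[2,29] y:[15,25] z:[29/3,55/3] -> hit [15,55/3], descend [2, 11]
    N2 x:[14,29] y:[15,25] z:[29/3,49/3] -> hit [15,49/3] leaf, test {P3@t=46/3, P13(miss)}
    N11 x:[2,9] y:[16,25] z:[46/3,55/3] -> miss, prune

Summary -> nodes [0, 3, 4, 9, 7, 10, 12, 2, 11]; box-tests=9; leaf-entries=2; first=P3

== RESULT ==
9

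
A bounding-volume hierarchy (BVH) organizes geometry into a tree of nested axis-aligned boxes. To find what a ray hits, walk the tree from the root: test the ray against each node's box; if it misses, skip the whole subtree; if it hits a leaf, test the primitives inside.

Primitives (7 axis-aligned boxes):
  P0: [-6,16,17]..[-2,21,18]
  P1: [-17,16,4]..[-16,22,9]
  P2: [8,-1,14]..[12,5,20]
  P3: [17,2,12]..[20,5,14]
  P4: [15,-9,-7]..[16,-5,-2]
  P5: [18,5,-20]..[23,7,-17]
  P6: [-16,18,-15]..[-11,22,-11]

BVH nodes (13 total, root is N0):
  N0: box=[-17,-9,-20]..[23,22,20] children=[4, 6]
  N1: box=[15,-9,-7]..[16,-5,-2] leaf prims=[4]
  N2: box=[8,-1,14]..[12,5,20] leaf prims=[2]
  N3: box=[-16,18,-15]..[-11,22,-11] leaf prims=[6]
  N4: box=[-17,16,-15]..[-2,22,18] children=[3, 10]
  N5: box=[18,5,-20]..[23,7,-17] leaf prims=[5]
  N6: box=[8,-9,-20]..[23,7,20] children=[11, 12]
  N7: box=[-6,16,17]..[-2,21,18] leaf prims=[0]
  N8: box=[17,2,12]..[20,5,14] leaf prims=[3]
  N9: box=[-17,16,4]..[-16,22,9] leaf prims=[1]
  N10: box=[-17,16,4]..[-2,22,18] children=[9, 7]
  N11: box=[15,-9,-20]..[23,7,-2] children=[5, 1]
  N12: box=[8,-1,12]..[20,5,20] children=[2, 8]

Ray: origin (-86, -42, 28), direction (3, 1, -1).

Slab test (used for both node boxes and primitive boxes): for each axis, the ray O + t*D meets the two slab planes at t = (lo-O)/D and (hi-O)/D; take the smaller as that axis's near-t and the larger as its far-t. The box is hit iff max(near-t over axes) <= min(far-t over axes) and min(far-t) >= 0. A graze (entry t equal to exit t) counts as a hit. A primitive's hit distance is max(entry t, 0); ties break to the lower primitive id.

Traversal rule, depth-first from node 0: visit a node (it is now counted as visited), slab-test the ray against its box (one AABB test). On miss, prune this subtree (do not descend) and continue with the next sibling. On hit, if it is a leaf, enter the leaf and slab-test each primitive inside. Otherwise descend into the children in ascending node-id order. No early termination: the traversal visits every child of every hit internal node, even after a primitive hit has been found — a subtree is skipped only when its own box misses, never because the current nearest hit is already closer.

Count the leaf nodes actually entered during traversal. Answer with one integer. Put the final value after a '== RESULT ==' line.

Walk:
N0 x:[23,109/3] y:[33,64] z:[8,48] -> hit [33,109/3], descend [4, 6]
  N4 x:[23,28] y:[58,64] z:[10,43] -> miss, prune
  N6 x:[94/3,109/3] y:[33,49] z:[8,48] -> hit [33,109/3], descend [11, 12]
    N11 x:[101/3,109/3] y:[33,49] z:[30,48] -> hit [101/3,109/3], descend [1, 5]
      N1 x:[101/3,34] y:[33,37] z:[30,35] -> hit [101/3,34] leaf, test {P4@t=101/3}
      N5 x:[104/3,109/3] y:[47,49] z:[45,48] -> miss, prune
    N12 x:[94/3,106/3] y:[41,47] z:[8,16] -> miss, prune

7 AABB tests over nodes [0, 4, 6, 11, 1, 5, 12]; 1 leaf entered; closest P4.

== RESULT ==
1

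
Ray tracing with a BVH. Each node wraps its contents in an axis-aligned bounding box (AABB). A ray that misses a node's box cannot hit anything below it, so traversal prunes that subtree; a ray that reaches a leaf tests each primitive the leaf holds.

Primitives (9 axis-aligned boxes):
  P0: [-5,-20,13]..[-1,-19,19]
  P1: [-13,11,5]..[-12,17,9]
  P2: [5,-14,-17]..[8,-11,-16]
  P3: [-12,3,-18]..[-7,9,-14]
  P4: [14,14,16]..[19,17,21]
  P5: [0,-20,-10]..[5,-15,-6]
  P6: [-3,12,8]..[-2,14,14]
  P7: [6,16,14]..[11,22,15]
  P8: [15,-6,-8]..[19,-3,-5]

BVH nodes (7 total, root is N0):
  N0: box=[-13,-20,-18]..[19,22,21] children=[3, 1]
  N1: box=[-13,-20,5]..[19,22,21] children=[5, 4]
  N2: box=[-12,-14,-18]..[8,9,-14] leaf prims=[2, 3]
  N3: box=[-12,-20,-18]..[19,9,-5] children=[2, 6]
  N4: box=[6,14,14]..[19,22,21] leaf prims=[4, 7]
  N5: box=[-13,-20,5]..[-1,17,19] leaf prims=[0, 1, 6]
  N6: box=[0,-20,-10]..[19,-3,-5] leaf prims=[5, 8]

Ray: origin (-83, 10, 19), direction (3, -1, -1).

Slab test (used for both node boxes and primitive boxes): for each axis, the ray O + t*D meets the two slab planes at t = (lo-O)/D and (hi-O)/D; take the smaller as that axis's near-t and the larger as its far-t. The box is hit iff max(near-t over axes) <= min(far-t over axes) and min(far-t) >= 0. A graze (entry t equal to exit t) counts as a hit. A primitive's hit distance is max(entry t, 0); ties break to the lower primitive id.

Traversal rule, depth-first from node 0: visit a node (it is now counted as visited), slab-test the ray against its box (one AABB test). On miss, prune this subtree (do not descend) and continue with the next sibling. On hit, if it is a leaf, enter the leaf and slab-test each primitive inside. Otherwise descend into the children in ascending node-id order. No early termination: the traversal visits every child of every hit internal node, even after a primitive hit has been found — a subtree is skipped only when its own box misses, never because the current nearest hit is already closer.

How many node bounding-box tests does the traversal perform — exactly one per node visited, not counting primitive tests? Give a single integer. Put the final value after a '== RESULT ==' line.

Trace the traversal:
N0 x:[70/3,34] y:[-12,30] z:[-2,37] -> hit [70/3,30], descend [1, 3]
  N1 x:[70/3,34] y:[-12,30] z:[-2,14] -> miss, prune
  N3 x:[71/3,34] y:[1,30] z:[24,37] -> hit [24,30], descend [2, 6]
    N2 x:[71/3,91/3] y:[1,24] z:[33,37] -> miss, prune
    N6 x:[83/3,34] y:[13,30] z:[24,29] -> hit [83/3,29] leaf, test {P5@t=83/3, P8(miss)}

Visited [0, 1, 3, 2, 6]. Tests: 5 box, 1 leaf. Nearest: P5.

== RESULT ==
5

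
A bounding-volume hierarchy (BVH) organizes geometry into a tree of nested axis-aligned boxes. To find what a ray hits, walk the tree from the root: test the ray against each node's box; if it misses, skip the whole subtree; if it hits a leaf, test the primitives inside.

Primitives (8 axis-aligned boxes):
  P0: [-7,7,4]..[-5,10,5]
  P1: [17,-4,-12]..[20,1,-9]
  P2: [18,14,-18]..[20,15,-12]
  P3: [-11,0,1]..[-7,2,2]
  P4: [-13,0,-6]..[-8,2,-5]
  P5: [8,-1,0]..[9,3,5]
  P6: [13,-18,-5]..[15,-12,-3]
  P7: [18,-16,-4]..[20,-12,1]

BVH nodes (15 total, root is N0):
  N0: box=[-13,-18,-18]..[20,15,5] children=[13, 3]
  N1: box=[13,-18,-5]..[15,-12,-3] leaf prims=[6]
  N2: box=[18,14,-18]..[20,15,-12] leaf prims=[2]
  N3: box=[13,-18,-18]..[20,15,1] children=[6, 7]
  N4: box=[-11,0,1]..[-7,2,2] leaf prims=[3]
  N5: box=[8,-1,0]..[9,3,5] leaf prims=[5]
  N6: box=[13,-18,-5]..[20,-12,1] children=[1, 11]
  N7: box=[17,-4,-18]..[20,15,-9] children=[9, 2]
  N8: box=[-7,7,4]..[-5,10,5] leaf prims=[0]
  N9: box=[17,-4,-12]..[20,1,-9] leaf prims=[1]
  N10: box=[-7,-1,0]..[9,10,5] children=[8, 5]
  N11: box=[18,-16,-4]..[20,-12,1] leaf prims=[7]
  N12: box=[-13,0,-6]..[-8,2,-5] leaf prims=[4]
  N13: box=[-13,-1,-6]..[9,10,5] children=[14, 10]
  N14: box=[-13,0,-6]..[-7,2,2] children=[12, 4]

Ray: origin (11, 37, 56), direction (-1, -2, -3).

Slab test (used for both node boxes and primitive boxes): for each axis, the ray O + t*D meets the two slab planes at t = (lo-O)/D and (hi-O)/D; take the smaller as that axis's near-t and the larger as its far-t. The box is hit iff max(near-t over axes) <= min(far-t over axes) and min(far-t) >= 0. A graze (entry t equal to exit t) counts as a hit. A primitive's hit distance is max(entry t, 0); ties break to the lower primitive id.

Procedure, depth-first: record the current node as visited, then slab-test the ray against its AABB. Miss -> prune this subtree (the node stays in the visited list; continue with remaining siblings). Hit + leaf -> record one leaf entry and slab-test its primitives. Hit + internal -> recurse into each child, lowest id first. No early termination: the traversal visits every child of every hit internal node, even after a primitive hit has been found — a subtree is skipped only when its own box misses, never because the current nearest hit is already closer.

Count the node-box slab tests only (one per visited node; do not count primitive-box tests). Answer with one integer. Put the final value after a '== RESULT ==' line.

Walk:
N0 x:[-9,24] y:[11,55/2] z:[17,74/3] -> hit [17,24], descend [3, 13]
  N3 x:[-9,-2] y:[11,55/2] z:[55/3,74/3] -> miss, prune
  N13 x:[2,24] y:[27/2,19] z:[17,62/3] -> hit [17,19], descend [10, 14]
    N10 x:[2,18] y:[27/2,19] z:[17,56/3] -> hit [17,18], descend [5, 8]
      N5 x:[2,3] y:[17,19] z:[17,56/3] -> miss, prune
      N8 x:[16,18] y:[27/2,15] z:[17,52/3] -> miss, prune
    N14 x:[18,24] y:[35/2,37/2] z:[18,62/3] -> hit [18,37/2], descend [4, 12]
      N4 x:[18,22] y:[35/2,37/2] z:[18,55/3] -> hit [18,55/3] leaf, test {P3@t=18}
      N12 x:[19,24] y:[35/2,37/2] z:[61/3,62/3] -> miss, prune

Visited [0, 3, 13, 10, 5, 8, 14, 4, 12]. Tests: 9 box, 1 leaf. Nearest: P3.

== RESULT ==
9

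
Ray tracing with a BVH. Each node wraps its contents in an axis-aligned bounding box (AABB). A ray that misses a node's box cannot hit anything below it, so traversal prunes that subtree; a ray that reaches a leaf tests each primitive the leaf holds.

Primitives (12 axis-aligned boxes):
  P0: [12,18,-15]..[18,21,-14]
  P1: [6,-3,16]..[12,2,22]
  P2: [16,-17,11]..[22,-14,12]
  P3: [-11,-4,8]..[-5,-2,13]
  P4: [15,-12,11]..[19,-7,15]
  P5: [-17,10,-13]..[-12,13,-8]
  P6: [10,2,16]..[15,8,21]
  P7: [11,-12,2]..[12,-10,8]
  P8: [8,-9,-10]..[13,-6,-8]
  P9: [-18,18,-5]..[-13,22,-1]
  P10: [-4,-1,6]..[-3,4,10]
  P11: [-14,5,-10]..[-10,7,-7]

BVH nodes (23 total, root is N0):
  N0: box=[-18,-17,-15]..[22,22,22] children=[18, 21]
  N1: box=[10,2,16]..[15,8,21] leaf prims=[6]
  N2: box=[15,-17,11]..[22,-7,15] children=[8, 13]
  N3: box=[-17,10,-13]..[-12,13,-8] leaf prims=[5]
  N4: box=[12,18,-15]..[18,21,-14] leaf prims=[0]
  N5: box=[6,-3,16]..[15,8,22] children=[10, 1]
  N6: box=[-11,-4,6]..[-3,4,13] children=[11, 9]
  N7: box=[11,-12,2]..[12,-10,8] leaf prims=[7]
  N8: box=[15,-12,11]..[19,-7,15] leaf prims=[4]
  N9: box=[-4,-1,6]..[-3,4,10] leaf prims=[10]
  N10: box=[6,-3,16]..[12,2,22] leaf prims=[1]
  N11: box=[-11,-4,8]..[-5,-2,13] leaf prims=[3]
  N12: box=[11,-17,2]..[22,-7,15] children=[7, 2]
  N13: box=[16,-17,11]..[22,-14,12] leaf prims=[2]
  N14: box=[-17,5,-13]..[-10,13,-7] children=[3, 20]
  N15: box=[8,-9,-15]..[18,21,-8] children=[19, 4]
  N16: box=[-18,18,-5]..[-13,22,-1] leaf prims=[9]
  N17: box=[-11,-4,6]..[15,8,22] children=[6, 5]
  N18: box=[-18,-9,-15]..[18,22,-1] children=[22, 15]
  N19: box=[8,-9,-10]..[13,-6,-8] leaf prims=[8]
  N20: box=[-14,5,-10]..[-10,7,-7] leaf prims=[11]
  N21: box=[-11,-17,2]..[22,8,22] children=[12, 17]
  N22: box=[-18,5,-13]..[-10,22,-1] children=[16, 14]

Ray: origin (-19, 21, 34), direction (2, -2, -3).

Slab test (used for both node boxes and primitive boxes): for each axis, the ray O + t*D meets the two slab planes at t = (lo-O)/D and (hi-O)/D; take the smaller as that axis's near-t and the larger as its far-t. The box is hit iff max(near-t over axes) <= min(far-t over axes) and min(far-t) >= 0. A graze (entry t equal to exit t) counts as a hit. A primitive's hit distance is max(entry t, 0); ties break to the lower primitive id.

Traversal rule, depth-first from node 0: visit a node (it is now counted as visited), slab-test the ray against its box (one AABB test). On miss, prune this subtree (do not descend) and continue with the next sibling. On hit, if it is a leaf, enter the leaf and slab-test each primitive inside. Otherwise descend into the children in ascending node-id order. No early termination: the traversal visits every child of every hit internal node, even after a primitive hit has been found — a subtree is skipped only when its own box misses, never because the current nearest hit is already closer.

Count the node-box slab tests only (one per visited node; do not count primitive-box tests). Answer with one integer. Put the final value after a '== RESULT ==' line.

Trace the traversal:
N0 x:[1/2,41/2] y:[-1/2,19] z:[4,49/3] -> hit [4,49/3], descend [18, 21]
  N18 x:[1/2,37/2] y:[-1/2,15] z:[35/3,49/3] -> hit [35/3,15], descend [15, 22]
    N15 x:[27/2,37/2] y:[0,15] z:[14,49/3] -> hit [14,15], descend [4, 19]
      N4 x:[31/2,37/2] y:[0,3/2] z:[16,49/3] -> miss, prune
      N19 x:[27/2,16] y:[27/2,15] z:[14,44/3] -> hit [14,44/3] leaf, test {P8@t=14}
    N22 x:[1/2,9/2] y:[-1/2,8] z:[35/3,47/3] -> miss, prune
  N21 x:[4,41/2] y:[13/2,19] z:[4,32/3] -> hit [13/2,32/3], descend [12, 17]
    N12 x:[15,41/2] y:[14,19] z:[19/3,32/3] -> miss, prune
    N17 x:[4,17] y:[13/2,25/2] z:[4,28/3] -> hit [13/2,28/3], descend [5, 6]
      N5 x:[25/2,17] y:[13/2,12] z:[4,6] -> miss, prune
      N6 x:[4,8] y:[17/2,25/2] z:[7,28/3] -> miss, prune

11 AABB tests over nodes [0, 18, 15, 4, 19, 22, 21, 12, 17, 5, 6]; 1 leaf entered; closest P8.

== RESULT ==
11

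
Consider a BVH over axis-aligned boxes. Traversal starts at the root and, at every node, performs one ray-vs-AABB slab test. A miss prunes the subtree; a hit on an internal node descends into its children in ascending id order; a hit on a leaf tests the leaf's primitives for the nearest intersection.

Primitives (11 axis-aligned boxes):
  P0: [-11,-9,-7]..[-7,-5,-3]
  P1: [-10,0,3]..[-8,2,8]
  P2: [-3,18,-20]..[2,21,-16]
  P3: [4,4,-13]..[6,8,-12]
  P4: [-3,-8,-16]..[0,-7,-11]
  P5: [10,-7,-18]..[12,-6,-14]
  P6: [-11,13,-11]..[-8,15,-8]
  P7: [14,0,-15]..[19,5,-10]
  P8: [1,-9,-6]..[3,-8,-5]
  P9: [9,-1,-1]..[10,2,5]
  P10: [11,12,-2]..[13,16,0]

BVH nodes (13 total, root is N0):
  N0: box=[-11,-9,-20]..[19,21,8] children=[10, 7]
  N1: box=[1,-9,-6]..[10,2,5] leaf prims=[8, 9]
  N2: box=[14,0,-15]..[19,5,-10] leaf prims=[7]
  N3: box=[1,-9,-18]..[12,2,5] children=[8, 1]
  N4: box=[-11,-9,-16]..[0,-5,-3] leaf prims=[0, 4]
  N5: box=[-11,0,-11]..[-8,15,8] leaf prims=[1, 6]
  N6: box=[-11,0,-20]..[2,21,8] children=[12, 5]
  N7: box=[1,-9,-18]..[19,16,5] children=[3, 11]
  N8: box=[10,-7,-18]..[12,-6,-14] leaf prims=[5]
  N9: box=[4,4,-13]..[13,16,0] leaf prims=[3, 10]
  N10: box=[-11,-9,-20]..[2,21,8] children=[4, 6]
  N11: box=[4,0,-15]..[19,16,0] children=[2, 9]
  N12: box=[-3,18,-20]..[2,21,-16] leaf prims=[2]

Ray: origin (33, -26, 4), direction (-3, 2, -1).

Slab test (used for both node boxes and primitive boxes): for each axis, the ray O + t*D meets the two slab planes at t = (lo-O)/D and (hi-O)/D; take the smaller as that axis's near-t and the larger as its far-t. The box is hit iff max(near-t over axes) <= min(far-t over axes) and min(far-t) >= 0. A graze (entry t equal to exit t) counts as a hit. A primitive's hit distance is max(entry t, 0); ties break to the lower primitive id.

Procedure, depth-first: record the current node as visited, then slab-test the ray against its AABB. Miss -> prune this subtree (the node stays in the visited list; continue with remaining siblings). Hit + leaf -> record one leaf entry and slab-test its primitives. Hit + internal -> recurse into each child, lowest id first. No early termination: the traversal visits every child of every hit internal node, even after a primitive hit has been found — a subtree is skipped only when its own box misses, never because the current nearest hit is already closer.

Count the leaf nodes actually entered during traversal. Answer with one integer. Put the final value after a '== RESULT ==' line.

Walk:
N0 x:[14/3,44/3] y:[17/2,47/2] z:[-4,24] -> hit [17/2,44/3], descend [7, 10]
  N7 x:[14/3,32/3] y:[17/2,21] z:[-1,22] -> hit [17/2,32/3], descend [3, 11]
    N3 x:[7,32/3] y:[17/2,14] z:[-1,22] -> hit [17/2,32/3], descend [1, 8]
      N1 x:[23/3,32/3] y:[17/2,14] z:[-1,10] -> hit [17/2,10] leaf, test {P8(miss), P9(miss)}
      N8 x:[7,23/3] y:[19/2,10] z:[18,22] -> miss, prune
    N11 x:[14/3,29/3] y:[13,21] z:[4,19] -> miss, prune
  N10 x:[31/3,44/3] y:[17/2,47/2] z:[-4,24] -> hit [31/3,44/3], descend [4, 6]
    N4 x:[11,44/3] y:[17/2,21/2] z:[7,20] -> miss, prune
    N6 x:[31/3,44/3] y:[13,47/2] z:[-4,24] -> hit [13,44/3], descend [5, 12]
      N5 x:[41/3,44/3] y:[13,41/2] z:[-4,15] -> hit [41/3,44/3] leaf, test {P1(miss), P6(miss)}
      N12 x:[31/3,12] y:[22,47/2] z:[20,24] -> miss, prune

order=[0, 7, 3, 1, 8, 11, 10, 4, 6, 5, 12]  |boxes|=11  |leaves|=2  hit=miss

== RESULT ==
2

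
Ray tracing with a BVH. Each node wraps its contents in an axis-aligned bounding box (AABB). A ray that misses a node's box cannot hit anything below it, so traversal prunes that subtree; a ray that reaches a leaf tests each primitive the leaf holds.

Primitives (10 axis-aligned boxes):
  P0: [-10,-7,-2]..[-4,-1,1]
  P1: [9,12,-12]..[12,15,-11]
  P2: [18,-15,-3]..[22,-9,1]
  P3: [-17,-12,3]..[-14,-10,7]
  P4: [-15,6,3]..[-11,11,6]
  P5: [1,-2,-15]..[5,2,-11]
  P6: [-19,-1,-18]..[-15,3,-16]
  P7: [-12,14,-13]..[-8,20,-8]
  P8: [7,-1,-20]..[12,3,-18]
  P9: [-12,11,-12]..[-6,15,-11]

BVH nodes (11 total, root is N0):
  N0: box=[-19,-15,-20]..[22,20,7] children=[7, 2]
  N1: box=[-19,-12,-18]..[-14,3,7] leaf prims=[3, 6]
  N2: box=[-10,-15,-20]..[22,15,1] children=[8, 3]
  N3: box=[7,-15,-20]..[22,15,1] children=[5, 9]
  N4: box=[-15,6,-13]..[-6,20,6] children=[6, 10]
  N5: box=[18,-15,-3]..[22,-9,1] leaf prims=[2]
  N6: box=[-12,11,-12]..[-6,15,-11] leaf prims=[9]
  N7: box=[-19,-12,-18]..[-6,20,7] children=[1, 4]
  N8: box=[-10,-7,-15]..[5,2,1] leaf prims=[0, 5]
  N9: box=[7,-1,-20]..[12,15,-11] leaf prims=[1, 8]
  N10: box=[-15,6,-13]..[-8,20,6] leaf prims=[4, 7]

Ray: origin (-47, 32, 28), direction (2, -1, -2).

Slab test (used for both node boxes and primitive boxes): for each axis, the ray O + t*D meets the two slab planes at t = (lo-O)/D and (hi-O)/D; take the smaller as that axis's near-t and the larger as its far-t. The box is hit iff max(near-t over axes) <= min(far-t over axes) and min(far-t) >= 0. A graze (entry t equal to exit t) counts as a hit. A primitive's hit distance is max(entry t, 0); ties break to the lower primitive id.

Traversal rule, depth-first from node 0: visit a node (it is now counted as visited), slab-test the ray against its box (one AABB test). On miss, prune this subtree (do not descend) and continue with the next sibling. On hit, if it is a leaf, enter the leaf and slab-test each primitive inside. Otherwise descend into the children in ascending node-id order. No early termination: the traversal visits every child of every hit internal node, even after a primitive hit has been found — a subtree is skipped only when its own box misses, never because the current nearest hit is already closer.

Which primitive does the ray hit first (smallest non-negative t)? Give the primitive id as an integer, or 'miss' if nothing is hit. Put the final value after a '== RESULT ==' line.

Trace the traversal:
N0 x:[14,69/2] y:[12,47] z:[21/2,24] -> hit [14,24], descend [2, 7]
  N2 x:[37/2,69/2] y:[17,47] z:[27/2,24] -> hit [37/2,24], descend [3, 8]
    N3 x:[27,69/2] y:[17,47] z:[27/2,24] -> miss, prune
    N8 x:[37/2,26] y:[30,39] z:[27/2,43/2] -> miss, prune
  N7 x:[14,41/2] y:[12,44] z:[21/2,23] -> hit [14,41/2], descend [1, 4]
    N1 x:[14,33/2] y:[29,44] z:[21/2,23] -> miss, prune
    N4 x:[16,41/2] y:[12,26] z:[11,41/2] -> hit [16,41/2], descend [6, 10]
      N6 x:[35/2,41/2] y:[17,21] z:[39/2,20] -> hit [39/2,20] leaf, test {P9@t=39/2}
      N10 x:[16,39/2] y:[12,26] z:[11,41/2] -> hit [16,39/2] leaf, test {P4(miss), P7@t=18}

Visited [0, 2, 3, 8, 7, 1, 4, 6, 10]. Tests: 9 box, 2 leaf. Nearest: P7.

== RESULT ==
7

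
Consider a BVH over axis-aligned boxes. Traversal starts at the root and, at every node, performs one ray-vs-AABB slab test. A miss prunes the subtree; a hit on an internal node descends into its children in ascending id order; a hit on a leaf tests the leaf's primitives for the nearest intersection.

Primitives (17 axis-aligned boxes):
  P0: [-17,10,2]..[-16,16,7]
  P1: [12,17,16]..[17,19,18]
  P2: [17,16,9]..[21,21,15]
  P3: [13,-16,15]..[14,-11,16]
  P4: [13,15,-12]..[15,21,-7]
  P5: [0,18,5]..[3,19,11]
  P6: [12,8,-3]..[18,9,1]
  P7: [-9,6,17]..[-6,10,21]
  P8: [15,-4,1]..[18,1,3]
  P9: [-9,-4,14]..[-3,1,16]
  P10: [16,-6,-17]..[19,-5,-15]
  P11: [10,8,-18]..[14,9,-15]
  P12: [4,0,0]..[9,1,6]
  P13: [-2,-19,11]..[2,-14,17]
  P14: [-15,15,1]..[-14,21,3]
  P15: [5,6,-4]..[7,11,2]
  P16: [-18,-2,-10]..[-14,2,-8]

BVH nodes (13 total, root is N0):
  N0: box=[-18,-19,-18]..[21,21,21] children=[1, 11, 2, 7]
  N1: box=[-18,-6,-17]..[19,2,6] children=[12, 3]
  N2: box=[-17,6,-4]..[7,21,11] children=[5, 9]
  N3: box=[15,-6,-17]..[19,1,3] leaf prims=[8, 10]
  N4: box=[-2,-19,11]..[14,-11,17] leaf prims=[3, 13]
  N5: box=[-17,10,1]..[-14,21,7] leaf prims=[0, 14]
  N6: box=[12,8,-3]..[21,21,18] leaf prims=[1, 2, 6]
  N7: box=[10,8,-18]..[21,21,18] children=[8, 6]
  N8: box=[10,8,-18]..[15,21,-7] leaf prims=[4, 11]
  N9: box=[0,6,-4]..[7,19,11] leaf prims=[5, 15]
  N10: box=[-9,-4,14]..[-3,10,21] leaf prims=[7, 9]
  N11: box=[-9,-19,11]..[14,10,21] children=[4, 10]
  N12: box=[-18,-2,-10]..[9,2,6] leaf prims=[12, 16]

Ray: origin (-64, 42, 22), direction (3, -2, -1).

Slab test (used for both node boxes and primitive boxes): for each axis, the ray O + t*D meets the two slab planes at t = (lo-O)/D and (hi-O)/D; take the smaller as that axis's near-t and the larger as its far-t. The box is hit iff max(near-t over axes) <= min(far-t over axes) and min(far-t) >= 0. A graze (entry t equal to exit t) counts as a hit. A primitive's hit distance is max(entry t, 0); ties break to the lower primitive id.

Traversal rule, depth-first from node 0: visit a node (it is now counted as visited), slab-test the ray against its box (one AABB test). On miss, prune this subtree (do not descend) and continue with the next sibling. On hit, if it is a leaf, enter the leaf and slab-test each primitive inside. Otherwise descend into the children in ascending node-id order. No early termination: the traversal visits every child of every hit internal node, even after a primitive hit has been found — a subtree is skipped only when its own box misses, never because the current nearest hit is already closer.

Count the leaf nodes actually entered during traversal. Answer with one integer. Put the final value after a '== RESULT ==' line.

Trace the traversal:
N0 x:[46/3,85/3] y:[21/2,61/2] z:[1,40] -> hit [46/3,85/3], descend [1, 2, 7, 11]
  N1 x:[46/3,83/3] y:[20,24] z:[16,39] -> hit [20,24], descend [3, 12]
    N3 x:[79/3,83/3] y:[41/2,24] z:[19,39] -> miss, prune
    N12 x:[46/3,73/3] y:[20,22] z:[16,32] -> hit [20,22] leaf, test {P12(miss), P16(miss)}
  N2 x:[47/3,71/3] y:[21/2,18] z:[11,26] -> hit [47/3,18], descend [5, 9]
    N5 x:[47/3,50/3] y:[21/2,16] z:[15,21] -> hit [47/3,16] leaf, test {P0@t=47/3, P14(miss)}
    N9 x:[64/3,71/3] y:[23/2,18] z:[11,26] -> miss, prune
  N7 x:[74/3,85/3] y:[21/2,17] z:[4,40] -> miss, prune
  N11 x:[55/3,26] y:[16,61/2] z:[1,11] -> miss, prune

Summary -> nodes [0, 1, 3, 12, 2, 5, 9, 7, 11]; box-tests=9; leaf-entries=2; first=P0

== RESULT ==
2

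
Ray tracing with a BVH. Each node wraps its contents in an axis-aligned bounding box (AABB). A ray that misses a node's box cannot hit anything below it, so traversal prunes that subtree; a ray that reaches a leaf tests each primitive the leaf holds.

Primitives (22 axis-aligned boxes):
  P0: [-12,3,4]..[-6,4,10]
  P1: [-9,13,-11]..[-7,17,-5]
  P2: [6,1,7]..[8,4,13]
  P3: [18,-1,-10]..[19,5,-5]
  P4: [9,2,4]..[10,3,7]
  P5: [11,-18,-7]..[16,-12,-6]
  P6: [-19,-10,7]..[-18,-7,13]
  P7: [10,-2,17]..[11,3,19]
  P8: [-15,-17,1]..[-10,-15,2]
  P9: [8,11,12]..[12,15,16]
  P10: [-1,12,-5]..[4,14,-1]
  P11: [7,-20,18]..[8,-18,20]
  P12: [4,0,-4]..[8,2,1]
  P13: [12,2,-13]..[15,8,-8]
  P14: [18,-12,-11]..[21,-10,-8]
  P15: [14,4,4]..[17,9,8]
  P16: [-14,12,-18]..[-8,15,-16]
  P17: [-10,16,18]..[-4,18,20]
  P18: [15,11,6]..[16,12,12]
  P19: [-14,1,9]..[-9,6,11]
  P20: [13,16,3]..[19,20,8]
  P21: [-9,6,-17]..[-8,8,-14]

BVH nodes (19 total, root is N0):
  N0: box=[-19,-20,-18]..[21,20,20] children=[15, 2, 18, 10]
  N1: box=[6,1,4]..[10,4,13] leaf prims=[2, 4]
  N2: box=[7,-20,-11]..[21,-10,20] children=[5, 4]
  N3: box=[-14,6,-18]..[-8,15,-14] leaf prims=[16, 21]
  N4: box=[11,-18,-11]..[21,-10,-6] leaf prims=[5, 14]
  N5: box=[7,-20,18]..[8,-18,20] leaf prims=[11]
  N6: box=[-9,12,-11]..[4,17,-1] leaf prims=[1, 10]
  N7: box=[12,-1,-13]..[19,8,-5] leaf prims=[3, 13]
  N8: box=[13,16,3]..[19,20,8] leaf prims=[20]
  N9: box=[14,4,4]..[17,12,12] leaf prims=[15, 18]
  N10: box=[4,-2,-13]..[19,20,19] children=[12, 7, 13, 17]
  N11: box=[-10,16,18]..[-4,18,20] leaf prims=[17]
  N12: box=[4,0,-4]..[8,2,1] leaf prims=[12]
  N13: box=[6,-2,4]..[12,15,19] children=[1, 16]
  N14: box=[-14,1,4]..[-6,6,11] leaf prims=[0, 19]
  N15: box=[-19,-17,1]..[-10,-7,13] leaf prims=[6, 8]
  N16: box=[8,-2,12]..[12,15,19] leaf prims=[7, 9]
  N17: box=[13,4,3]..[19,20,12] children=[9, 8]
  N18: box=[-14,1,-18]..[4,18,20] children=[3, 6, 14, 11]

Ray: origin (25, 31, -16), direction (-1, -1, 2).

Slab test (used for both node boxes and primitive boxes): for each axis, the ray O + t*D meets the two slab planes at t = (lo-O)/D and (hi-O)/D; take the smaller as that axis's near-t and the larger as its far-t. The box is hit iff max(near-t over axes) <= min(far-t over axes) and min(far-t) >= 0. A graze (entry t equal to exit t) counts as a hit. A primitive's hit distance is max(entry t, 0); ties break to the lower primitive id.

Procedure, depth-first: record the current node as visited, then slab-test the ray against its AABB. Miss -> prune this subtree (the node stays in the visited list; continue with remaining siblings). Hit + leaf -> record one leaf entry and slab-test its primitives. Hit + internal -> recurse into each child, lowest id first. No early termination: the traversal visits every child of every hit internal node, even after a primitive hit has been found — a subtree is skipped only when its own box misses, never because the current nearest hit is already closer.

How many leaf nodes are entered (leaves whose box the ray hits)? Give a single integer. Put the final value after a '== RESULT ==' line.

Trace the traversal:
N0 x:[4,44] y:[11,51] z:[-1,18] -> hit [11,18], descend [2, 10, 15, 18]
  N2 x:[4,18] y:[41,51] z:[5/2,18] -> miss, prune
  N10 x:[6,21] y:[11,33] z:[3/2,35/2] -> hit [11,35/2], descend [7, 12, 13, 17]
    N7 x:[6,13] y:[23,32] z:[3/2,11/2] -> miss, prune
    N12 x:[17,21] y:[29,31] z:[6,17/2] -> miss, prune
    N13 x:[13,19] y:[16,33] z:[10,35/2] -> hit [16,35/2], descend [1, 16]
      N1 x:[15,19] y:[27,30] z:[10,29/2] -> miss, prune
      N16 x:[13,17] y:[16,33] z:[14,35/2] -> hit [16,17] leaf, test {P7(miss), P9@t=16}
    N17 x:[6,12] y:[11,27] z:[19/2,14] -> hit [11,12], descend [8, 9]
      N8 x:[6,12] y:[11,15] z:[19/2,12] -> hit [11,12] leaf, test {P20@t=11}
      N9 x:[8,11] y:[19,27] z:[10,14] -> miss, prune
  N15 x:[35,44] y:[38,48] z:[17/2,29/2] -> miss, prune
  N18 x:[21,39] y:[13,30] z:[-1,18] -> miss, prune

13 AABB tests over nodes [0, 2, 10, 7, 12, 13, 1, 16, 17, 8, 9, 15, 18]; 2 leaves entered; closest P20.

== RESULT ==
2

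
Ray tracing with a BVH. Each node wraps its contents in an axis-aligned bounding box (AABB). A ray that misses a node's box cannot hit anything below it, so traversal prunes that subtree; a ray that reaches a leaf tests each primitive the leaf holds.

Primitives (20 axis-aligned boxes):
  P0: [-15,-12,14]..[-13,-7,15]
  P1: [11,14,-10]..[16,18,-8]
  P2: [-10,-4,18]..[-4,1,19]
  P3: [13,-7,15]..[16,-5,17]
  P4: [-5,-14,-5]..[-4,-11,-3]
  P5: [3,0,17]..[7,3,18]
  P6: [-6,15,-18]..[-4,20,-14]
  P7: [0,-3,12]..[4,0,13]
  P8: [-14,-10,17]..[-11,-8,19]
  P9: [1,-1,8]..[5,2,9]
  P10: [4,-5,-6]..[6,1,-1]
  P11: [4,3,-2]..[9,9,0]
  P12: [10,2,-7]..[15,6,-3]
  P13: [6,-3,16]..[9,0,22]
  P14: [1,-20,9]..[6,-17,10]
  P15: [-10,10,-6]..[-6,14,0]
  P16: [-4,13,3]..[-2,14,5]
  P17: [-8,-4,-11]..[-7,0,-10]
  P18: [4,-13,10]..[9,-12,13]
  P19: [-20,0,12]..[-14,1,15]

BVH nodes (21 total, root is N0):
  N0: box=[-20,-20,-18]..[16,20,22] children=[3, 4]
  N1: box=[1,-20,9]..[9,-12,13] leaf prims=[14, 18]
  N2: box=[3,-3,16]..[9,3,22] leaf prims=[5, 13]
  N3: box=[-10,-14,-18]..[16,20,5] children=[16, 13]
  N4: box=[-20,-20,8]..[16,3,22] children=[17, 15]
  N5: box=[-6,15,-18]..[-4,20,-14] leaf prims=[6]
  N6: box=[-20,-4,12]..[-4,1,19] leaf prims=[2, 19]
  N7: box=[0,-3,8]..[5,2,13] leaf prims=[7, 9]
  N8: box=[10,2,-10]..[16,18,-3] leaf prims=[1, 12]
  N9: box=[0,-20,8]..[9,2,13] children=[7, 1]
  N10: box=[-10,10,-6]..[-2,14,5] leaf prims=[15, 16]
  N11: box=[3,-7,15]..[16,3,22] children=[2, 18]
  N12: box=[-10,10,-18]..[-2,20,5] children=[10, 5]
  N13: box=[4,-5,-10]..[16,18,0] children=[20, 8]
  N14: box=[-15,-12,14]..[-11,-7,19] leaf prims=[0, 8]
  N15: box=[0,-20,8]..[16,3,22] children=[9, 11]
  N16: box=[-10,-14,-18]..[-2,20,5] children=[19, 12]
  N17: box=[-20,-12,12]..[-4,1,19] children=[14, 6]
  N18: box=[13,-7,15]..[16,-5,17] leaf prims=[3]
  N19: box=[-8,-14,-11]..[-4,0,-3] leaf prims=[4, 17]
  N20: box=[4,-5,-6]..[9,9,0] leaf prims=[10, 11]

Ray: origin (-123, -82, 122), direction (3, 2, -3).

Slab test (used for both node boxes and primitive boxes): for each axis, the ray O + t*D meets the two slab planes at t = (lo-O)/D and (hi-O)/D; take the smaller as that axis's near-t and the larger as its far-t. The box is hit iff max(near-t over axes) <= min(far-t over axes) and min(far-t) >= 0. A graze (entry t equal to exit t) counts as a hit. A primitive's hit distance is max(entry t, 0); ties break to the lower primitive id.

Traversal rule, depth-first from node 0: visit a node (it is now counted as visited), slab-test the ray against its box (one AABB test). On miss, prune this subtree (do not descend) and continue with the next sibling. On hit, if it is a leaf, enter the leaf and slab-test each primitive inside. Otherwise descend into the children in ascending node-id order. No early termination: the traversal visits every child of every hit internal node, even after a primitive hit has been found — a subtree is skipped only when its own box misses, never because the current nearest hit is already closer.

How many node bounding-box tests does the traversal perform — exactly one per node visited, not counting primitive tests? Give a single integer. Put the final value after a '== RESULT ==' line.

Trace the traversal:
N0 x:[103/3,139/3] y:[31,51] z:[100/3,140/3] -> hit [103/3,139/3], descend [3, 4]
  N3 x:[113/3,139/3] y:[34,51] z:[39,140/3] -> hit [39,139/3], descend [13, 16]
    N13 x:[127/3,139/3] y:[77/2,50] z:[122/3,44] -> hit [127/3,44], descend [8, 20]
      N8 x:[133/3,139/3] y:[42,50] z:[125/3,44] -> miss, prune
      N20 x:[127/3,44] y:[77/2,91/2] z:[122/3,128/3] -> hit [127/3,128/3] leaf, test {P10(miss), P11(miss)}
    N16 x:[113/3,121/3] y:[34,51] z:[39,140/3] -> hit [39,121/3], descend [12, 19]
      N12 x:[113/3,121/3] y:[46,51] z:[39,140/3] -> miss, prune
      N19 x:[115/3,119/3] y:[34,41] z:[125/3,133/3] -> miss, prune
  N4 x:[103/3,139/3] y:[31,85/2] z:[100/3,38] -> hit [103/3,38], descend [15, 17]
    N15 x:[41,139/3] y:[31,85/2] z:[100/3,38] -> miss, prune
    N17 x:[103/3,119/3] y:[35,83/2] z:[103/3,110/3] -> hit [35,110/3], descend [6, 14]
      N6 x:[103/3,119/3] y:[39,83/2] z:[103/3,110/3] -> miss, prune
      N14 x:[36,112/3] y:[35,75/2] z:[103/3,36] -> hit [36,36] leaf, test {P0@t=36, P8(miss)}

Summary -> nodes [0, 3, 13, 8, 20, 16, 12, 19, 4, 15, 17, 6, 14]; box-tests=13; leaf-entries=2; first=P0

== RESULT ==
13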